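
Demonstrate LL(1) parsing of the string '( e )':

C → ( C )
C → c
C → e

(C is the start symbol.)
LL(1) parsing maintains a stack (initially the start symbol over $) and the input. At each step: if the stack top is a terminal, match it against the current input token; if it is a non-terminal N, replace it with the RHS of M[N, lookahead] (the unique production whose predict set contains the lookahead).

Stack is shown with the top on the left.

Stack    Input    Action
------------------------
C $      ( e ) $  output C → ( C )
( C ) $  ( e ) $  match '('
C ) $    e ) $    output C → e
e ) $    e ) $    match 'e'
) $      ) $      match ')'
$        $        accept

The string is accepted.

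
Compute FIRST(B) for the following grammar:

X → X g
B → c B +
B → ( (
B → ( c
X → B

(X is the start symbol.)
{ '(', 'c' }

To compute FIRST(B), examine every production with B on the left-hand side, reading each right-hand side left to right until a non-nullable symbol is reached.

From B → c B +:
  - c is a terminal: add 'c' and stop
From B → ( (:
  - '(' is a terminal: add '(' and stop
From B → ( c:
  - '(' is a terminal: add '(' and stop

Collecting: FIRST(B) = { '(', 'c' }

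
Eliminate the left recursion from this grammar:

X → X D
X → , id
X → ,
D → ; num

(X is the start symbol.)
X → , id X'
X → , X'
X' → D X'
X' → ε
D → ; num

X is directly left-recursive. The standard transformation for
  A → A α₁ | ... | A α_m | β₁ | ... | β_n
is
  A  → β₁ A' | ... | β_n A'
  A' → α₁ A' | ... | α_m A' | ε

X → , id becomes X → , id X'
X → , becomes X → , X'
X → X D becomes X' → D X'
Add X' → ε

Productions for other non-terminals are unchanged:
  D → ; num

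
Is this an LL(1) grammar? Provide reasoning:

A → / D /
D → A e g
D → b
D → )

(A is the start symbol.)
Yes, the grammar is LL(1).

Relevant sets:
  FIRST(A) = { '/' }

For D:
  PREDICT(D → A e g) = { '/' }
  PREDICT(D → b) = { 'b' }
  PREDICT(D → ')') = { ')' }
A has a single production, so nothing to check there.

All predict sets are disjoint. The grammar IS LL(1).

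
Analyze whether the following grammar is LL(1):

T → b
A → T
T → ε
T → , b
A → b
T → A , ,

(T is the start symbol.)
No. Predict set conflict for T: { 'b' }

A grammar is LL(1) if for each non-terminal N with multiple productions, the predict sets of those productions are pairwise disjoint, where PREDICT(N → α) = (FIRST(α) \ {ε}) ∪ (FOLLOW(N) if α ⇒* ε).

Relevant sets:
  FIRST(A) = { ',', 'b', ε }
  FIRST(T) = { ',', 'b', ε }
  FOLLOW(T) = { $, ',' }
  FOLLOW(A) = { ',' }

For T:
  PREDICT(T → b) = { 'b' }
  PREDICT(T → ε) = { $, ',' }
  PREDICT(T → ',' b) = { ',' }
  PREDICT(T → A ',' ',') = { ',', 'b' }
For A:
  PREDICT(A → T) = { ',', 'b' }
  PREDICT(A → b) = { 'b' }

Conflict found: Predict set conflict for T: { 'b' }
The grammar is NOT LL(1).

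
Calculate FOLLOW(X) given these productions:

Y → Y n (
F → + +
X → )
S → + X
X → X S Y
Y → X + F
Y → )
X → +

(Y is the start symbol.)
In S → + X: X is at the end, add FOLLOW(S)
In X → X S Y: X is followed by S Y, add FIRST(S Y) \ {ε} = { '+' }
In Y → X + F: X is followed by '+' F, add FIRST('+' F) \ {ε} = { '+' }

The FOLLOW sets referred to above (computed the same way, to a fixed point):
  FOLLOW(S) = { ')', '+' }

Taking the union: FOLLOW(X) = { ')', '+' }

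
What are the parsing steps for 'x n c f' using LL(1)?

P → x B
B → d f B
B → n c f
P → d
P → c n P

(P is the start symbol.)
LL(1) parsing maintains a stack (initially the start symbol over $) and the input. At each step: if the stack top is a terminal, match it against the current input token; if it is a non-terminal N, replace it with the RHS of M[N, lookahead] (the unique production whose predict set contains the lookahead).

Stack is shown with the top on the left.

Stack    Input      Action
--------------------------
P $      x n c f $  output P → x B
x B $    x n c f $  match 'x'
B $      n c f $    output B → n c f
n c f $  n c f $    match 'n'
c f $    c f $      match 'c'
f $      f $        match 'f'
$        $          accept

The string is accepted.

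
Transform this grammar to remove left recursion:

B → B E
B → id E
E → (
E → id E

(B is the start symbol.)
B is directly left-recursive. The standard transformation for
  A → A α₁ | ... | A α_m | β₁ | ... | β_n
is
  A  → β₁ A' | ... | β_n A'
  A' → α₁ A' | ... | α_m A' | ε

B → id E becomes B → id E B'
B → B E becomes B' → E B'
Add B' → ε

Productions for other non-terminals are unchanged:
  E → (
  E → id E

Resulting grammar:
B → id E B'
B' → E B'
B' → ε
E → (
E → id E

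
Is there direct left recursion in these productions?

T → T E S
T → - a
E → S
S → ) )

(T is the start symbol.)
Direct left recursion occurs when N → N α for some non-terminal N (the right-hand side begins with the left-hand side itself).

T → T E S: LEFT RECURSIVE (starts with T)
T → - a: starts with '-'
E → S: starts with S
S → ) ): starts with ')'

The grammar has direct left recursion on: T.

Answer: Yes, T is left-recursive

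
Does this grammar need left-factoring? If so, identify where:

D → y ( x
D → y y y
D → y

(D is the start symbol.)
Yes, D has productions with common prefix 'y'

Left-factoring is needed when two productions for the same non-terminal
share a common prefix on the right-hand side.

Productions for D:
  D → y ( x
  D → y y y
  D → y

Found common prefix 'y' in productions for D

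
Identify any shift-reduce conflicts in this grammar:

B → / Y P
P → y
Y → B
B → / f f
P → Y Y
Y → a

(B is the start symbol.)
No shift-reduce conflicts

Augment with B' → B and build the canonical LR(0) collection (I0 = CLOSURE({[B' → . B]}), then GOTO on every symbol after a dot until no new states appear). It has 12 states:
  I0: { [B → . / Y P], [B → . / f f], [B' → . B] }  — shift
  I1: { [B → . / Y P], [B → . / f f], [B → / . Y P], [B → / . f f], [Y → . B], [Y → . a] }  — shift
  I2: { [B' → B .] }  — accept
  I3: { [Y → B .] }  — reduce
  I4: { [B → . / Y P], [B → . / f f], [B → / Y . P], [P → . Y Y], [P → . y], [Y → . B], [Y → . a] }  — shift
  I5: { [Y → a .] }  — reduce
  I6: { [B → / f . f] }  — shift
  I7: { [B → / f f .] }  — reduce
  I8: { [B → / Y P .] }  — reduce
  I9: { [B → . / Y P], [B → . / f f], [P → Y . Y], [Y → . B], [Y → . a] }  — shift
  I10: { [P → y .] }  — reduce
  I11: { [P → Y Y .] }  — reduce

No state contains both a complete item and a shift item.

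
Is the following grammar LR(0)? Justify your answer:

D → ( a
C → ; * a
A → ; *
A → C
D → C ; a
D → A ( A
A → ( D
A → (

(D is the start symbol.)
A grammar is LR(0) if no state in the canonical LR(0) collection has:
  - both a shift item (dot before a terminal) and a complete item (shift-reduce conflict), or
  - two or more complete items (reduce-reduce conflict; the accept item [D' → D .] counts as a complete item here).

Augment with D' → D and build the canonical LR(0) collection (I0 = CLOSURE({[D' → . D]}), then GOTO on every symbol after a dot until no new states appear). It has 16 states:
  I0: { [A → . ( D], [A → . (], [A → . ; *], [A → . C], [C → . ; * a], [D → . ( a], [D → . A ( A], [D → . C ; a], [D' → . D] }  — shift
  I1: { [A → ( . D], [A → ( .], [A → . ( D], [A → . (], [A → . ; *], [A → . C], [C → . ; * a], [D → ( . a], [D → . ( a], [D → . A ( A], [D → . C ; a] }  — shift, reduce
  I2: { [A → ; . *], [C → ; . * a] }  — shift
  I3: { [D → A . ( A] }  — shift
  I4: { [A → C .], [D → C . ; a] }  — shift, reduce
  I5: { [D' → D .] }  — accept
  I6: { [D → C ; . a] }  — shift
  I7: { [D → C ; a .] }  — reduce
  I8: { [A → . ( D], [A → . (], [A → . ; *], [A → . C], [C → . ; * a], [D → A ( . A] }  — shift
  I9: { [A → ( . D], [A → ( .], [A → . ( D], [A → . (], [A → . ; *], [A → . C], [C → . ; * a], [D → . ( a], [D → . A ( A], [D → . C ; a] }  — shift, reduce
  I10: { [D → A ( A .] }  — reduce
  I11: { [A → C .] }  — reduce
  I12: { [A → ( D .] }  — reduce
  I13: { [A → ; * .], [C → ; * . a] }  — shift, reduce
  I14: { [C → ; * a .] }  — reduce
  I15: { [D → ( a .] }  — reduce

Conflict in state I1:
  Shift-reduce conflict between [A → ( .] and [A → . (]
So the grammar is NOT LR(0).

Answer: No. Shift-reduce conflict between [A → ( .] and [A → . (]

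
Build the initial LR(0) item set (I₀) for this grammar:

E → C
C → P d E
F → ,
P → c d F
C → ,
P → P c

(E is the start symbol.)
{ [C → . ,], [C → . P d E], [E → . C], [E' → . E], [P → . P c], [P → . c d F] }

First, augment the grammar with E' → E
I₀ = CLOSURE({ [E' → . E] }):
  [E' → . E] has the dot before E: add [E → . C]
  [E → . C] has the dot before C: add [C → . P d E], [C → . ,]
  [C → . P d E] has the dot before P: add [P → . c d F], [P → . P c]
No further items can be added.

I₀ = { [C → . ,], [C → . P d E], [E → . C], [E' → . E], [P → . P c], [P → . c d F] }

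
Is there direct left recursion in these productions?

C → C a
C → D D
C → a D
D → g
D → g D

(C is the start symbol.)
C → C a: LEFT RECURSIVE (starts with C)
C → D D: starts with D
C → a D: starts with a
D → g: starts with g
D → g D: starts with g

The grammar has direct left recursion on: C.

Answer: Yes, C is left-recursive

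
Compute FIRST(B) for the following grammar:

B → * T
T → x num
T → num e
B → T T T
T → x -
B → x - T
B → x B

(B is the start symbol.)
FIRST sets of the other non-terminals involved (by the same procedure, iterated to a fixed point):
  FIRST(T) = { 'num', 'x' }

From B → * T:
  - '*' is a terminal: add '*' and stop
From B → T T T:
  - T is a non-terminal: add FIRST(T) \ {ε} = { 'num', 'x' }
    T is not nullable, so stop
From B → x - T:
  - x is a terminal: add 'x' and stop
From B → x B:
  - x is a terminal: add 'x' and stop

Collecting: FIRST(B) = { '*', 'num', 'x' }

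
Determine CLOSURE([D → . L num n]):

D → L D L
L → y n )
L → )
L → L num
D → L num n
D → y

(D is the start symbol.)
Start with: [D → . L num n]
  [D → . L num n] has the dot before L: add [L → . y n )], [L → . )], [L → . L num]
No further items can be added.

CLOSURE = { [D → . L num n], [L → . )], [L → . L num], [L → . y n )] }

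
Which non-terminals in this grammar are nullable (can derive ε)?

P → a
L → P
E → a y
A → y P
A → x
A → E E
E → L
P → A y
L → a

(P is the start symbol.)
None

There are no ε-productions, so no non-terminal can derive ε.
No non-terminals are nullable.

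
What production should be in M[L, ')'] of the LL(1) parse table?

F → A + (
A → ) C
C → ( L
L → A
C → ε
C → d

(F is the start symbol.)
To find M[L, ')'], we find productions for L where ')' is in the predict set (PREDICT(N → α) = (FIRST(α) \ {ε}) ∪ (FOLLOW(N) if α ⇒* ε)).

Relevant sets:
  FIRST(A) = { ')' }

L → A: PREDICT = { ')' }
  ')' is in predict set, so this production goes in M[L, ')']

M[L, ')'] = L → A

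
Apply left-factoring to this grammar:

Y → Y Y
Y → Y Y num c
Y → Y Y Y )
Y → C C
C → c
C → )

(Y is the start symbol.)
Left-factoring transforms A → αβ₁ | αβ₂ into A → αA' and A' → β₁ | β₂
(α is the longest common prefix among the alternatives). Repeat until
no nonterminal has two alternatives with a common prefix.

Round 1: Y has alternatives sharing prefix 'Y Y'. Introduce Y': Y → Y Y Y'
  Add: Y' → ε
  Add: Y' → num c
  Add: Y' → Y )

No remaining common prefixes — done.

Resulting grammar:
Y → Y Y Y'
Y' → ε
Y' → num c
Y' → Y )
Y → C C
C → c
C → )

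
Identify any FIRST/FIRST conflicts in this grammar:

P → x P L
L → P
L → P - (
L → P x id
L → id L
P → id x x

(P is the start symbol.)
Yes. L → P / L → P '-' '(' on { 'id', 'x' }; L → P / L → P x id on { 'id', 'x' }; L → P / L → id L on { 'id' }; L → P '-' '(' / L → P x id on { 'id', 'x' }; L → P '-' '(' / L → id L on { 'id' }; L → P x id / L → id L on { 'id' }

A FIRST/FIRST conflict occurs when two productions N → α and N → β for the same non-terminal have FIRST(α) ∩ FIRST(β) ≠ ∅ (with ε ∈ FIRST of a nullable right-hand side, so two nullable alternatives also conflict).

FIRST sets of the non-terminals at (or reachable through a nullable prefix from) the front of some alternative:
  FIRST(P) = { 'id', 'x' }

Productions for P:
  P → x P L: FIRST = { 'x' }
  P → id x x: FIRST = { 'id' }
Productions for L:
  L → P: FIRST = { 'id', 'x' }
  L → P - (: FIRST = { 'id', 'x' }
  L → P x id: FIRST = { 'id', 'x' }
  L → id L: FIRST = { 'id' }

Conflict for L: L → P and L → P - (
  Overlap: { 'id', 'x' }
Conflict for L: L → P and L → P x id
  Overlap: { 'id', 'x' }
Conflict for L: L → P and L → id L
  Overlap: { 'id' }
Conflict for L: L → P - ( and L → P x id
  Overlap: { 'id', 'x' }
Conflict for L: L → P - ( and L → id L
  Overlap: { 'id' }
Conflict for L: L → P x id and L → id L
  Overlap: { 'id' }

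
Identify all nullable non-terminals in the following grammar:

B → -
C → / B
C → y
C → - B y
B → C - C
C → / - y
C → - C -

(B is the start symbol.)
A non-terminal is nullable if it can derive ε (the empty string): either it has an ε-production, or it has a production whose right-hand side consists entirely of nullable non-terminals.

There are no ε-productions, so no non-terminal can derive ε.
No non-terminals are nullable.

Answer: None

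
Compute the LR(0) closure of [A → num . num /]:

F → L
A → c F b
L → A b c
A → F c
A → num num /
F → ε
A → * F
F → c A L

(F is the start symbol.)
{ [A → num . num /] }

To compute CLOSURE, for each item [A → α.Bβ] where B is a non-terminal, add [B → .γ] for all productions B → γ; repeat for the newly added items until nothing changes.

Start with: [A → num . num /]
The dot precedes the terminal num, so nothing is added.

CLOSURE = { [A → num . num /] }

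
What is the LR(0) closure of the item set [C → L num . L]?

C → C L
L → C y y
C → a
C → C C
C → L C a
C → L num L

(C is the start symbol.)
{ [C → . C C], [C → . C L], [C → . L C a], [C → . L num L], [C → . a], [C → L num . L], [L → . C y y] }

Start with: [C → L num . L]
  [C → L num . L] has the dot before L: add [L → . C y y]
  [L → . C y y] has the dot before C: add [C → . C L], [C → . a], [C → . C C], [C → . L C a], [C → . L num L]
No further items can be added.

CLOSURE = { [C → . C C], [C → . C L], [C → . L C a], [C → . L num L], [C → . a], [C → L num . L], [L → . C y y] }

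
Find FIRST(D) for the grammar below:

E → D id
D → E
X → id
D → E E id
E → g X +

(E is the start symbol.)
{ 'g' }

To compute FIRST(D), examine every production with D on the left-hand side, reading each right-hand side left to right until a non-nullable symbol is reached.

FIRST sets of the other non-terminals involved (by the same procedure, iterated to a fixed point):
  FIRST(E) = { 'g' }

From D → E:
  - E is a non-terminal: add FIRST(E) \ {ε} = { 'g' }
    E is not nullable, so stop
From D → E E id:
  - E is a non-terminal: add FIRST(E) \ {ε} = { 'g' }
    E is not nullable, so stop

Collecting: FIRST(D) = { 'g' }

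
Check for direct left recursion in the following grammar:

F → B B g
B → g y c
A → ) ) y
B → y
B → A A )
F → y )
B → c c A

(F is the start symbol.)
No direct left recursion

Direct left recursion occurs when N → N α for some non-terminal N (the right-hand side begins with the left-hand side itself).

F → B B g: starts with B
B → g y c: starts with g
A → ) ) y: starts with ')'
B → y: starts with y
B → A A ): starts with A
F → y ): starts with y
B → c c A: starts with c

No direct left recursion found.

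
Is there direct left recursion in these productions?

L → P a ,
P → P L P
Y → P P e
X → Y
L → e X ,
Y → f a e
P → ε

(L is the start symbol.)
Yes, P is left-recursive

Direct left recursion occurs when N → N α for some non-terminal N (the right-hand side begins with the left-hand side itself).

L → P a ,: starts with P
P → P L P: LEFT RECURSIVE (starts with P)
Y → P P e: starts with P
X → Y: starts with Y
L → e X ,: starts with e
Y → f a e: starts with f
P → ε: starts with ε

The grammar has direct left recursion on: P.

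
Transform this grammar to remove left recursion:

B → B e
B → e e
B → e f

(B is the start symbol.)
B is directly left-recursive. The standard transformation for
  A → A α₁ | ... | A α_m | β₁ | ... | β_n
is
  A  → β₁ A' | ... | β_n A'
  A' → α₁ A' | ... | α_m A' | ε

B → e e becomes B → e e B'
B → e f becomes B → e f B'
B → B e becomes B' → e B'
Add B' → ε

Resulting grammar:
B → e e B'
B → e f B'
B' → e B'
B' → ε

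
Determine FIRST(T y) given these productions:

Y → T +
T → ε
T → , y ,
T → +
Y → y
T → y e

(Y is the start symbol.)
{ '+', ',', 'y' }

FIRST sets of the non-terminals involved (from the grammar, by fixed-point iteration):
  FIRST(T) = { '+', ',', 'y', ε }

To compute FIRST(T y), process the symbols left to right:
Symbol T is a non-terminal. Add FIRST(T) \ {ε} = { '+', ',', 'y' }
T is nullable (ε ∈ FIRST(T)), continue to the next symbol.
Symbol y is a terminal. Add 'y' and stop.
FIRST(T y) = { '+', ',', 'y' }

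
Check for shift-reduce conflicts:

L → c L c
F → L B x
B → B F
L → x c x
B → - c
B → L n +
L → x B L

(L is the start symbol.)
A shift-reduce conflict occurs when an LR(0) state has both:
  - a complete (reduce) item [A → α .] (dot at the end), and
  - a shift item [B → β . c γ] (dot before a terminal).

Augment with L' → L and build the canonical LR(0) collection (I0 = CLOSURE({[L' → . L]}), then GOTO on every symbol after a dot until no new states appear). It has 19 states:
  I0: { [L → . c L c], [L → . x B L], [L → . x c x], [L' → . L] }  — shift
  I1: { [L' → L .] }  — accept
  I2: { [L → . c L c], [L → . x B L], [L → . x c x], [L → c . L c] }  — shift
  I3: { [B → . - c], [B → . B F], [B → . L n +], [L → . c L c], [L → . x B L], [L → . x c x], [L → x . B L], [L → x . c x] }  — shift
  I4: { [B → - . c] }  — shift
  I5: { [B → B . F], [F → . L B x], [L → . c L c], [L → . x B L], [L → . x c x], [L → x B . L] }  — shift
  I6: { [B → L . n +] }  — shift
  I7: { [L → . c L c], [L → . x B L], [L → . x c x], [L → c . L c], [L → x c . x] }  — shift
  I8: { [L → c L . c] }  — shift
  I9: { [B → . - c], [B → . B F], [B → . L n +], [L → . c L c], [L → . x B L], [L → . x c x], [L → x . B L], [L → x . c x], [L → x c x .] }  — shift, reduce
  I10: { [L → c L c .] }  — reduce
  I11: { [B → L n . +] }  — shift
  I12: { [B → L n + .] }  — reduce
  I13: { [B → B F .] }  — reduce
  I14: { [B → . - c], [B → . B F], [B → . L n +], [F → L . B x], [L → . c L c], [L → . x B L], [L → . x c x], [L → x B L .] }  — shift, reduce
  I15: { [B → B . F], [F → . L B x], [F → L B . x], [L → . c L c], [L → . x B L], [L → . x c x] }  — shift
  I16: { [B → . - c], [B → . B F], [B → . L n +], [F → L . B x], [L → . c L c], [L → . x B L], [L → . x c x] }  — shift
  I17: { [B → . - c], [B → . B F], [B → . L n +], [F → L B x .], [L → . c L c], [L → . x B L], [L → . x c x], [L → x . B L], [L → x . c x] }  — shift, reduce
  I18: { [B → - c .] }  — reduce

I9 contains reduce item [L → x c x .] and shift items [B → . - c], [L → . c L c], [L → . x B L], [L → . x c x], [L → x . c x] — shift-reduce conflict.
I14 contains reduce item [L → x B L .] and shift items [B → . - c], [L → . c L c], [L → . x B L], [L → . x c x] — shift-reduce conflict.
I17 contains reduce item [F → L B x .] and shift items [B → . - c], [L → . c L c], [L → . x B L], [L → . x c x], [L → x . c x] — shift-reduce conflict.

Answer: Yes — I9: [L → x c x .] vs [B → . - c]; I14: [L → x B L .] vs [B → . - c]; I17: [F → L B x .] vs [B → . - c]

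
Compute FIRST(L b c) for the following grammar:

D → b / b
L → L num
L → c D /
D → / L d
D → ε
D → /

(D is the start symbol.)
FIRST sets of the non-terminals involved (from the grammar, by fixed-point iteration):
  FIRST(L) = { 'c' }

To compute FIRST(L b c), process the symbols left to right:
Symbol L is a non-terminal. Add FIRST(L) \ {ε} = { 'c' }
L is not nullable (ε ∉ FIRST(L)), so stop here.
FIRST(L b c) = { 'c' }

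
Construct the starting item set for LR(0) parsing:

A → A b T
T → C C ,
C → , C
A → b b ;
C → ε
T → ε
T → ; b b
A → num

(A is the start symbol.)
{ [A → . A b T], [A → . b b ;], [A → . num], [A' → . A] }

First, augment the grammar with A' → A
I₀ = CLOSURE({ [A' → . A] }):
  [A' → . A] has the dot before A: add [A → . A b T], [A → . b b ;], [A → . num]
No further items can be added.

I₀ = { [A → . A b T], [A → . b b ;], [A → . num], [A' → . A] }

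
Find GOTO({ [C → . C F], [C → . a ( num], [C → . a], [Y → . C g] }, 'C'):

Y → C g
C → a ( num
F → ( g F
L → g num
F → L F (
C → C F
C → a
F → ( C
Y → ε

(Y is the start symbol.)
GOTO(I, 'C') = CLOSURE({ [A → αX.β] : [A → α.Xβ] ∈ I, X = 'C' })

Items with dot before 'C', with the dot advanced:
  [C → . C F] → [C → C . F]
  [Y → . C g] → [Y → C . g]
Closure of the advanced items:
  [C → C . F] has the dot before F: add [F → . ( g F], [F → . L F (], [F → . ( C]
  [F → . L F (] has the dot before L: add [L → . g num]

GOTO = { [C → C . F], [F → . ( C], [F → . ( g F], [F → . L F (], [L → . g num], [Y → C . g] }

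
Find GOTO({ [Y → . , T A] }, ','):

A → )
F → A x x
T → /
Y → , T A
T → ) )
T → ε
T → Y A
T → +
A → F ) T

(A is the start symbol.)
GOTO(I, ',') = CLOSURE({ [A → αX.β] : [A → α.Xβ] ∈ I, X = ',' })

Items with dot before ',', with the dot advanced:
  [Y → . , T A] → [Y → , . T A]
Closure of the advanced items:
  [Y → , . T A] has the dot before T: add [T → . /], [T → . ) )], [T → .], [T → . Y A], [T → . +]
  [T → . Y A] has the dot before Y: add [Y → . , T A]

GOTO = { [T → . ) )], [T → . +], [T → . /], [T → . Y A], [T → .], [Y → , . T A], [Y → . , T A] }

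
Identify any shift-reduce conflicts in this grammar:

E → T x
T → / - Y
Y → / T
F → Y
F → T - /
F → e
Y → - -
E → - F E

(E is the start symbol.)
No shift-reduce conflicts

Augment with E' → E and build the canonical LR(0) collection (I0 = CLOSURE({[E' → . E]}), then GOTO on every symbol after a dot until no new states appear). It has 20 states:
  I0: { [E → . - F E], [E → . T x], [E' → . E], [T → . / - Y] }  — shift
  I1: { [E → - . F E], [F → . T - /], [F → . Y], [F → . e], [T → . / - Y], [Y → . - -], [Y → . / T] }  — shift
  I2: { [T → / . - Y] }  — shift
  I3: { [E' → E .] }  — accept
  I4: { [E → T . x] }  — shift
  I5: { [E → T x .] }  — reduce
  I6: { [T → / - . Y], [Y → . - -], [Y → . / T] }  — shift
  I7: { [Y → - . -] }  — shift
  I8: { [T → . / - Y], [Y → / . T] }  — shift
  I9: { [T → / - Y .] }  — reduce
  I10: { [Y → / T .] }  — reduce
  I11: { [Y → - - .] }  — reduce
  I12: { [T → . / - Y], [T → / . - Y], [Y → / . T] }  — shift
  I13: { [E → - F . E], [E → . - F E], [E → . T x], [T → . / - Y] }  — shift
  I14: { [F → T . - /] }  — shift
  I15: { [F → Y .] }  — reduce
  I16: { [F → e .] }  — reduce
  I17: { [F → T - . /] }  — shift
  I18: { [F → T - / .] }  — reduce
  I19: { [E → - F E .] }  — reduce

No state contains both a complete item and a shift item.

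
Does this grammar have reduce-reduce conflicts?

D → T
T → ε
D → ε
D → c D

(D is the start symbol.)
Yes — I0: [D → .] vs [T → .]; I3: [D → .] vs [T → .]

Augment with D' → D and build the canonical LR(0) collection (I0 = CLOSURE({[D' → . D]}), then GOTO on every symbol after a dot until no new states appear). It has 5 states:
  I0: { [D → . T], [D → . c D], [D → .], [D' → . D], [T → .] }  — shift, 2 reduces
  I1: { [D' → D .] }  — accept
  I2: { [D → T .] }  — reduce
  I3: { [D → . T], [D → . c D], [D → .], [D → c . D], [T → .] }  — shift, 2 reduces
  I4: { [D → c D .] }  — reduce

I0 contains complete items [D → .], [T → .] — reduce-reduce conflict.
I3 contains complete items [D → .], [T → .] — reduce-reduce conflict.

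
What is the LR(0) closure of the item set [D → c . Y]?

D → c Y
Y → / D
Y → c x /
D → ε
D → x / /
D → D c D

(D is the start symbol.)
{ [D → c . Y], [Y → . / D], [Y → . c x /] }

To compute CLOSURE, for each item [A → α.Bβ] where B is a non-terminal, add [B → .γ] for all productions B → γ; repeat for the newly added items until nothing changes.

Start with: [D → c . Y]
  [D → c . Y] has the dot before Y: add [Y → . / D], [Y → . c x /]
No further items can be added.

CLOSURE = { [D → c . Y], [Y → . / D], [Y → . c x /] }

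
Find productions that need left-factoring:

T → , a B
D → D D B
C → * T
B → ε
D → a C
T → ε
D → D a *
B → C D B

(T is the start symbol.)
Left-factoring is needed when two productions for the same non-terminal
share a common prefix on the right-hand side.

Productions for T:
  T → , a B
  T → ε
Productions for D:
  D → D D B
  D → a C
  D → D a *
Productions for B:
  B → ε
  B → C D B

Found common prefix 'D' in productions for D

Answer: Yes, D has productions with common prefix 'D'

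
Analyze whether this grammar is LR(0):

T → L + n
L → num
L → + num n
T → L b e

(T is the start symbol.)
A grammar is LR(0) if no state in the canonical LR(0) collection has:
  - both a shift item (dot before a terminal) and a complete item (shift-reduce conflict), or
  - two or more complete items (reduce-reduce conflict; the accept item [T' → T .] counts as a complete item here).

Augment with T' → T and build the canonical LR(0) collection (I0 = CLOSURE({[T' → . T]}), then GOTO on every symbol after a dot until no new states appear). It has 11 states:
  I0: { [L → . + num n], [L → . num], [T → . L + n], [T → . L b e], [T' → . T] }  — shift
  I1: { [L → + . num n] }  — shift
  I2: { [T → L . + n], [T → L . b e] }  — shift
  I3: { [T' → T .] }  — accept
  I4: { [L → num .] }  — reduce
  I5: { [T → L + . n] }  — shift
  I6: { [T → L b . e] }  — shift
  I7: { [T → L b e .] }  — reduce
  I8: { [T → L + n .] }  — reduce
  I9: { [L → + num . n] }  — shift
  I10: { [L → + num n .] }  — reduce

Every state is either a pure shift/goto state or contains exactly one complete item and nothing to shift — no conflicts. The grammar is LR(0).

Answer: Yes, the grammar is LR(0)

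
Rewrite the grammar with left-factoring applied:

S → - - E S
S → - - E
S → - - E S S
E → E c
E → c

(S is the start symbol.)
Left-factoring transforms A → αβ₁ | αβ₂ into A → αA' and A' → β₁ | β₂
(α is the longest common prefix among the alternatives). Repeat until
no nonterminal has two alternatives with a common prefix.

Round 1: S has alternatives sharing prefix '- - E'. Introduce S': S → - - E S'
  Add: S' → S
  Add: S' → ε
  Add: S' → S S

Round 2: S' has alternatives sharing prefix 'S'. Introduce S'': S' → S S''
  Add: S'' → ε
  Add: S'' → S

No remaining common prefixes — done.

Resulting grammar:
S → - - E S'
S' → S S''
S'' → ε
S'' → S
S' → ε
E → E c
E → c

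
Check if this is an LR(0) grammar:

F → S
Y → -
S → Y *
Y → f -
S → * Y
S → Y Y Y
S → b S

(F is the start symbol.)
Yes, the grammar is LR(0)

Augment with F' → F and build the canonical LR(0) collection (I0 = CLOSURE({[F' → . F]}), then GOTO on every symbol after a dot until no new states appear). It has 14 states:
  I0: { [F → . S], [F' → . F], [S → . * Y], [S → . Y *], [S → . Y Y Y], [S → . b S], [Y → . -], [Y → . f -] }  — shift
  I1: { [S → * . Y], [Y → . -], [Y → . f -] }  — shift
  I2: { [Y → - .] }  — reduce
  I3: { [F' → F .] }  — accept
  I4: { [F → S .] }  — reduce
  I5: { [S → Y . *], [S → Y . Y Y], [Y → . -], [Y → . f -] }  — shift
  I6: { [S → . * Y], [S → . Y *], [S → . Y Y Y], [S → . b S], [S → b . S], [Y → . -], [Y → . f -] }  — shift
  I7: { [Y → f . -] }  — shift
  I8: { [Y → f - .] }  — reduce
  I9: { [S → b S .] }  — reduce
  I10: { [S → Y * .] }  — reduce
  I11: { [S → Y Y . Y], [Y → . -], [Y → . f -] }  — shift
  I12: { [S → Y Y Y .] }  — reduce
  I13: { [S → * Y .] }  — reduce

Every state is either a pure shift/goto state or contains exactly one complete item and nothing to shift — no conflicts. The grammar is LR(0).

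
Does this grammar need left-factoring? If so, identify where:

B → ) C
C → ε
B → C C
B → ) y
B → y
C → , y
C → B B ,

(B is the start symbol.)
Yes, B has productions with common prefix ')'

Left-factoring is needed when two productions for the same non-terminal
share a common prefix on the right-hand side.

Productions for B:
  B → ) C
  B → C C
  B → ) y
  B → y
Productions for C:
  C → ε
  C → , y
  C → B B ,

Found common prefix ')' in productions for B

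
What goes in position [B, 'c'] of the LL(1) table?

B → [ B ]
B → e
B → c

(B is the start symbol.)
B → c

To find M[B, 'c'], we find productions for B where 'c' is in the predict set (PREDICT(N → α) = (FIRST(α) \ {ε}) ∪ (FOLLOW(N) if α ⇒* ε)).

B → [ B ]: PREDICT = { '[' }
B → e: PREDICT = { 'e' }
B → c: PREDICT = { 'c' }
  'c' is in predict set, so this production goes in M[B, 'c']

M[B, 'c'] = B → c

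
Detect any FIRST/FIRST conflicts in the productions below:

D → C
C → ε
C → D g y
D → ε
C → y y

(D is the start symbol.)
Yes. D → C / D → ε on { ε }; C → D g y / C → y y on { 'y' }

FIRST sets of the non-terminals at (or reachable through a nullable prefix from) the front of some alternative:
  FIRST(C) = { 'g', 'y', ε }
  FIRST(D) = { 'g', 'y', ε }

Productions for D:
  D → C: FIRST = { 'g', 'y', ε }
  D → ε: FIRST = { ε }
Productions for C:
  C → ε: FIRST = { ε }
  C → D g y: FIRST = { 'g', 'y' }
  C → y y: FIRST = { 'y' }

Conflict for D: D → C and D → ε
  Overlap: { ε }
Conflict for C: C → D g y and C → y y
  Overlap: { 'y' }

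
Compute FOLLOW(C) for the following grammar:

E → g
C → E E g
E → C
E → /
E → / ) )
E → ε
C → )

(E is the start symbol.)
{ $, ')', '/', 'g' }

To compute FOLLOW(C), find every occurrence of C on a right-hand side N → α C β: add FIRST(β) \ {ε}, and if β is empty or nullable also add FOLLOW(N). Iterate to a fixed point.

In E → C: C is at the end, add FOLLOW(E)

The FOLLOW sets referred to above (computed the same way, to a fixed point):
  FOLLOW(E) = { $, ')', '/', 'g' }

Taking the union: FOLLOW(C) = { $, ')', '/', 'g' }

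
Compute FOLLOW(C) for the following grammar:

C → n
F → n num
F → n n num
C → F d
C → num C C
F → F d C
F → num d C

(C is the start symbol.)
To compute FOLLOW(C), find every occurrence of C on a right-hand side N → α C β: add FIRST(β) \ {ε}, and if β is empty or nullable also add FOLLOW(N). Iterate to a fixed point.

C is the start symbol, so $ ∈ FOLLOW(C).
In C → num C C: C is followed by C, add FIRST(C) \ {ε} = { 'n', 'num' }
In C → num C C: C is at the end; this adds FOLLOW(C) to itself — nothing new
In F → F d C: C is at the end, add FOLLOW(F)
In F → num d C: C is at the end, add FOLLOW(F)

The FOLLOW sets referred to above (computed the same way, to a fixed point):
  FOLLOW(F) = { 'd' }

Taking the union: FOLLOW(C) = { $, 'd', 'n', 'num' }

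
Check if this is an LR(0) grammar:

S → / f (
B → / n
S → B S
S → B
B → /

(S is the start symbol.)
Augment with S' → S and build the canonical LR(0) collection (I0 = CLOSURE({[S' → . S]}), then GOTO on every symbol after a dot until no new states appear). It has 8 states:
  I0: { [B → . / n], [B → . /], [S → . / f (], [S → . B S], [S → . B], [S' → . S] }  — shift
  I1: { [B → / . n], [B → / .], [S → / . f (] }  — shift, reduce
  I2: { [B → . / n], [B → . /], [S → . / f (], [S → . B S], [S → . B], [S → B . S], [S → B .] }  — shift, reduce
  I3: { [S' → S .] }  — accept
  I4: { [S → B S .] }  — reduce
  I5: { [S → / f . (] }  — shift
  I6: { [B → / n .] }  — reduce
  I7: { [S → / f ( .] }  — reduce

Conflict in state I1:
  Shift-reduce conflict between [B → / .] and [B → / . n]
So the grammar is NOT LR(0).

Answer: No. Shift-reduce conflict between [B → / .] and [B → / . n]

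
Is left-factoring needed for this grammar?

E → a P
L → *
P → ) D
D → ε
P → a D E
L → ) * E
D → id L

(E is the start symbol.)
No, left-factoring is not needed

Left-factoring is needed when two productions for the same non-terminal
share a common prefix on the right-hand side.

Productions for L:
  L → *
  L → ) * E
Productions for P:
  P → ) D
  P → a D E
Productions for D:
  D → ε
  D → id L

No common prefixes found.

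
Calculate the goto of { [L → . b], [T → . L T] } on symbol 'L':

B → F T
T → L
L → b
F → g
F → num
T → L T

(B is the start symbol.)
GOTO(I, 'L') = CLOSURE({ [A → αX.β] : [A → α.Xβ] ∈ I, X = 'L' })

Items with dot before 'L', with the dot advanced:
  [T → . L T] → [T → L . T]
Closure of the advanced items:
  [T → L . T] has the dot before T: add [T → . L], [T → . L T]
  [T → . L] has the dot before L: add [L → . b]

GOTO = { [L → . b], [T → . L T], [T → . L], [T → L . T] }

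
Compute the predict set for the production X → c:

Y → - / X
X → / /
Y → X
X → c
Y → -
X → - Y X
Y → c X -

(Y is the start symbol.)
{ 'c' }

PREDICT(X → c) = (FIRST(RHS) \ {ε}) ∪ (FOLLOW(X) if ε ∈ FIRST(RHS), i.e. RHS ⇒* ε)
FIRST(c) = { 'c' }
ε ∉ FIRST(c), so FOLLOW(X) is not added.
PREDICT(X → c) = { 'c' }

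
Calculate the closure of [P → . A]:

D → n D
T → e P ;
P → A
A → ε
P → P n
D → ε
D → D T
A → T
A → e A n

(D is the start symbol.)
Start with: [P → . A]
  [P → . A] has the dot before A: add [A → .], [A → . T], [A → . e A n]
  [A → . T] has the dot before T: add [T → . e P ;]
No further items can be added.

CLOSURE = { [A → . T], [A → . e A n], [A → .], [P → . A], [T → . e P ;] }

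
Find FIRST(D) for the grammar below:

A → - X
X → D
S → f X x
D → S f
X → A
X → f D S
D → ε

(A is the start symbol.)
To compute FIRST(D), examine every production with D on the left-hand side, reading each right-hand side left to right until a non-nullable symbol is reached.

FIRST sets of the other non-terminals involved (by the same procedure, iterated to a fixed point):
  FIRST(S) = { 'f' }

From D → S f:
  - S is a non-terminal: add FIRST(S) \ {ε} = { 'f' }
    S is not nullable, so stop
From D → ε:
  - ε-production, so ε ∈ FIRST(D)

Collecting: FIRST(D) = { 'f', ε }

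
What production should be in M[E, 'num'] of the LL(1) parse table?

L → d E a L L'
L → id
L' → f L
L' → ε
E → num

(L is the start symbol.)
E → num

To find M[E, 'num'], we find productions for E where 'num' is in the predict set (PREDICT(N → α) = (FIRST(α) \ {ε}) ∪ (FOLLOW(N) if α ⇒* ε)).

E → num: PREDICT = { 'num' }
  'num' is in predict set, so this production goes in M[E, 'num']

M[E, 'num'] = E → num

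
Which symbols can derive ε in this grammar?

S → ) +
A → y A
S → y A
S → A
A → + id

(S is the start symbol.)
None

There are no ε-productions, so no non-terminal can derive ε.
No non-terminals are nullable.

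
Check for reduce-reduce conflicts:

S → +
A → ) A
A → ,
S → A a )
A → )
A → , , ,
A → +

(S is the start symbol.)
Yes — I2: [A → + .] vs [S → + .]

Augment with S' → S and build the canonical LR(0) collection (I0 = CLOSURE({[S' → . S]}), then GOTO on every symbol after a dot until no new states appear). It has 12 states:
  I0: { [A → . ) A], [A → . )], [A → . +], [A → . , , ,], [A → . ,], [S → . +], [S → . A a )], [S' → . S] }  — shift
  I1: { [A → ) . A], [A → ) .], [A → . ) A], [A → . )], [A → . +], [A → . , , ,], [A → . ,] }  — shift, reduce
  I2: { [A → + .], [S → + .] }  — 2 reduces
  I3: { [A → , . , ,], [A → , .] }  — shift, reduce
  I4: { [S → A . a )] }  — shift
  I5: { [S' → S .] }  — accept
  I6: { [S → A a . )] }  — shift
  I7: { [S → A a ) .] }  — reduce
  I8: { [A → , , . ,] }  — shift
  I9: { [A → , , , .] }  — reduce
  I10: { [A → + .] }  — reduce
  I11: { [A → ) A .] }  — reduce

I2 contains complete items [A → + .], [S → + .] — reduce-reduce conflict.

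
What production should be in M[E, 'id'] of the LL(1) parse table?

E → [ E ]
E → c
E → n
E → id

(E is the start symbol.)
E → id

To find M[E, 'id'], we find productions for E where 'id' is in the predict set (PREDICT(N → α) = (FIRST(α) \ {ε}) ∪ (FOLLOW(N) if α ⇒* ε)).

E → [ E ]: PREDICT = { '[' }
E → c: PREDICT = { 'c' }
E → n: PREDICT = { 'n' }
E → id: PREDICT = { 'id' }
  'id' is in predict set, so this production goes in M[E, 'id']

M[E, 'id'] = E → id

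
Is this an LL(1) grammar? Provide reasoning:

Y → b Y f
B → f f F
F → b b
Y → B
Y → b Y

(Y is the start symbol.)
A grammar is LL(1) if for each non-terminal N with multiple productions, the predict sets of those productions are pairwise disjoint, where PREDICT(N → α) = (FIRST(α) \ {ε}) ∪ (FOLLOW(N) if α ⇒* ε).

Relevant sets:
  FIRST(B) = { 'f' }

For Y:
  PREDICT(Y → b Y f) = { 'b' }
  PREDICT(Y → B) = { 'f' }
  PREDICT(Y → b Y) = { 'b' }
B, F have a single production, so nothing to check there.

Conflict found: Predict set conflict for Y: { 'b' }
The grammar is NOT LL(1).

Answer: No. Predict set conflict for Y: { 'b' }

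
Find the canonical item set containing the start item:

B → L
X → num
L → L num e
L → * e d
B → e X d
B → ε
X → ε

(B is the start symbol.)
{ [B → . L], [B → . e X d], [B → .], [B' → . B], [L → . * e d], [L → . L num e] }

First, augment the grammar with B' → B
I₀ = CLOSURE({ [B' → . B] }):
  [B' → . B] has the dot before B: add [B → . L], [B → . e X d], [B → .]
  [B → . L] has the dot before L: add [L → . L num e], [L → . * e d]
No further items can be added.

I₀ = { [B → . L], [B → . e X d], [B → .], [B' → . B], [L → . * e d], [L → . L num e] }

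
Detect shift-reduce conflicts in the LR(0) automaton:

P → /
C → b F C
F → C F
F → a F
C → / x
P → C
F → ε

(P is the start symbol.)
Augment with P' → P and build the canonical LR(0) collection (I0 = CLOSURE({[P' → . P]}), then GOTO on every symbol after a dot until no new states appear). It has 13 states:
  I0: { [C → . / x], [C → . b F C], [P → . /], [P → . C], [P' → . P] }  — shift
  I1: { [C → / . x], [P → / .] }  — shift, reduce
  I2: { [P → C .] }  — reduce
  I3: { [P' → P .] }  — accept
  I4: { [C → . / x], [C → . b F C], [C → b . F C], [F → . C F], [F → . a F], [F → .] }  — shift, reduce
  I5: { [C → / . x] }  — shift
  I6: { [C → . / x], [C → . b F C], [F → . C F], [F → . a F], [F → .], [F → C . F] }  — shift, reduce
  I7: { [C → . / x], [C → . b F C], [C → b F . C] }  — shift
  I8: { [C → . / x], [C → . b F C], [F → . C F], [F → . a F], [F → .], [F → a . F] }  — shift, reduce
  I9: { [F → a F .] }  — reduce
  I10: { [C → b F C .] }  — reduce
  I11: { [F → C F .] }  — reduce
  I12: { [C → / x .] }  — reduce

I1 contains reduce item [P → / .] and shift item [C → / . x] — shift-reduce conflict.
I4 contains reduce item [F → .] and shift items [C → . / x], [C → . b F C], [F → . a F] — shift-reduce conflict.
I6 contains reduce item [F → .] and shift items [C → . / x], [C → . b F C], [F → . a F] — shift-reduce conflict.
I8 contains reduce item [F → .] and shift items [C → . / x], [C → . b F C], [F → . a F] — shift-reduce conflict.

Answer: Yes — I1: [P → / .] vs [C → / . x]; I4: [F → .] vs [C → . / x]; I6: [F → .] vs [C → . / x]; I8: [F → .] vs [C → . / x]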